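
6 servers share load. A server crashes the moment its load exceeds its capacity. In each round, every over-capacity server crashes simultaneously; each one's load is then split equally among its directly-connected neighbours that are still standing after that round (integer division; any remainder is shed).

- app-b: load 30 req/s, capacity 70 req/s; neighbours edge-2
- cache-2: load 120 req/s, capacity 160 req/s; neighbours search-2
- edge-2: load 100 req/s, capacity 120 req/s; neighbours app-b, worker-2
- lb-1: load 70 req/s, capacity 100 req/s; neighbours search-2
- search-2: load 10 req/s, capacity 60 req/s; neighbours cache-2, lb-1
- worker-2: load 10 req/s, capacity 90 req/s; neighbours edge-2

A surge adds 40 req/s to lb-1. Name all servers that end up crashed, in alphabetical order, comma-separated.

Round 1 — lb-1 at 110 > 100. lb-1 crashes.
  lb-1 sheds 110 req/s to search-2: 110 each.
    search-2: 10+110 = 120 > 60
Round 2 — search-2 crashes.
  search-2 sheds 120 req/s to cache-2: 120 each.
    cache-2: 120+120 = 240 > 160
Round 3 — cache-2 crashes.
  cache-2 sheds 240 req/s: no online neighbours, lost.
No further crashes.

cache-2, lb-1, search-2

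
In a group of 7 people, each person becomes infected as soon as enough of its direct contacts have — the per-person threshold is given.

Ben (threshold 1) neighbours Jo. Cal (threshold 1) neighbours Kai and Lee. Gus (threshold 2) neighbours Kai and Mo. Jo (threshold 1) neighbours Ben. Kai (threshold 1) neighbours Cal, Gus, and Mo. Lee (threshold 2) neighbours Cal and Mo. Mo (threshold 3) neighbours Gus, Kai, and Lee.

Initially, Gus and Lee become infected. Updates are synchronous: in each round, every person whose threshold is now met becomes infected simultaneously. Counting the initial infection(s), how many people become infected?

Round 1 — Gus, Lee become infected (initial).
Round 2 — checking thresholds:
  Cal: 1 of 2 neighbours ≥ 1, becomes infected.
  Kai: 1 of 3 neighbours ≥ 1, becomes infected.
  Mo: 2 of 3 neighbours < 3, holds.
Round 3 — checking thresholds:
  Mo: 3 of 3 neighbours ≥ 3, becomes infected.
Round 4 — no new infections; cascade stops.

5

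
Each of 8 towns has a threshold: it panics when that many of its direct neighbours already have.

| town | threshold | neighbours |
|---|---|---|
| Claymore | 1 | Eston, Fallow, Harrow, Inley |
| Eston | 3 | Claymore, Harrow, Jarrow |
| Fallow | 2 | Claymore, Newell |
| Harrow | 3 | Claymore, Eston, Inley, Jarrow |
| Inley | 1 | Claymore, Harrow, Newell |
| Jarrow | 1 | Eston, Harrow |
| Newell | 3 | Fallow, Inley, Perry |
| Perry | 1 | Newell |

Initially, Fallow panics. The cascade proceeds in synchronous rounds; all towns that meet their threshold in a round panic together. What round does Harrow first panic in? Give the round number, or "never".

never

Round 1 — Fallow panics (initial).
Round 2 — checking thresholds:
  Claymore: 1 of 4 neighbours ≥ 1, panics.
  Newell: 1 of 3 neighbours < 3, holds.
Round 3 — checking thresholds:
  Eston: 1 of 3 neighbours < 3, holds.
  Harrow: 1 of 4 neighbours < 3, holds.
  Inley: 1 of 3 neighbours ≥ 1, panics.
  Newell: 1 of 3 neighbours < 3, holds.
Round 4 — no new panics; cascade stops.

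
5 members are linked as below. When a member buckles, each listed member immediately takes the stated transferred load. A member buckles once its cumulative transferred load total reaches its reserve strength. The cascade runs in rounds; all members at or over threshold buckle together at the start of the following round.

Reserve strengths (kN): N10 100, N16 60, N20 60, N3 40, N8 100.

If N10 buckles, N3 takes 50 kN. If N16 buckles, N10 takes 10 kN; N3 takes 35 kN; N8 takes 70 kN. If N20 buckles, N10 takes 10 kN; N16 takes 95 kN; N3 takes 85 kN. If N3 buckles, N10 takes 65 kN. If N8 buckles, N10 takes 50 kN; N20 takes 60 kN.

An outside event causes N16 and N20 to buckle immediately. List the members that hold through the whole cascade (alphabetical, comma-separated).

N10, N8

Round 1 — N16, N20 buckle (initial).
  N10: +10+10 → 20 < 100
  N3: +35+85 → 120 ≥ 40
  N8: +70 → 70 < 100
Round 2 — N3 buckles.
  N10: +65 → 85 < 100
No further bucklings.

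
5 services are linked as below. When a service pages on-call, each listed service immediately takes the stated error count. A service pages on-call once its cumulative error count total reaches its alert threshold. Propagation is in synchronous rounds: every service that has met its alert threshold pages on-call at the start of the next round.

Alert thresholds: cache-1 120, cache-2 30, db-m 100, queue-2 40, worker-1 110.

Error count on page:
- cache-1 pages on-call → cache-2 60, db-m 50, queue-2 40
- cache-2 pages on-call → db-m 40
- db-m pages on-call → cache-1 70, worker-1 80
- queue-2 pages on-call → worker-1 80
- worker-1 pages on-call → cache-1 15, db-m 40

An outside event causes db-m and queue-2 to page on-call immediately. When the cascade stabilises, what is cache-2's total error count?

Round 1 — db-m, queue-2 page on-call (initial).
  cache-1: +70 → 70 < 120
  worker-1: +80+80 → 160 ≥ 110
Round 2 — worker-1 pages on-call.
  cache-1: +15 → 85 < 120
No further pages.

0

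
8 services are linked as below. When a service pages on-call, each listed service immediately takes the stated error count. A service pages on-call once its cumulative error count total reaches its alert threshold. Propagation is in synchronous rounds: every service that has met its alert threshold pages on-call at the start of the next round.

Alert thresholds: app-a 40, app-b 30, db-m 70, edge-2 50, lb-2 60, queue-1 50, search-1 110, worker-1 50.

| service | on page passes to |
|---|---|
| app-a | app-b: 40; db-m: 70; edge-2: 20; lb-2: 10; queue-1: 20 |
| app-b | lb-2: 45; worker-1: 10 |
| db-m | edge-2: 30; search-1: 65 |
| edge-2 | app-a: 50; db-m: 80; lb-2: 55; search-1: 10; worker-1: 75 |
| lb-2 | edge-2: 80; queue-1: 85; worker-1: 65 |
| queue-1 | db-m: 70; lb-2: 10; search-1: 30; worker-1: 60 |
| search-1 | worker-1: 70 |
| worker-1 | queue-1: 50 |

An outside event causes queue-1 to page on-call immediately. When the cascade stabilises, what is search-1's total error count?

95

Round 1 — queue-1 pages on-call (initial).
  db-m: +70 → 70 ≥ 70
  lb-2: +10 → 10 < 60
  search-1: +30 → 30 < 110
  worker-1: +60 → 60 ≥ 50
Round 2 — db-m, worker-1 page on-call.
  edge-2: +30 → 30 < 50
  search-1: +65 → 95 < 110
No further pages.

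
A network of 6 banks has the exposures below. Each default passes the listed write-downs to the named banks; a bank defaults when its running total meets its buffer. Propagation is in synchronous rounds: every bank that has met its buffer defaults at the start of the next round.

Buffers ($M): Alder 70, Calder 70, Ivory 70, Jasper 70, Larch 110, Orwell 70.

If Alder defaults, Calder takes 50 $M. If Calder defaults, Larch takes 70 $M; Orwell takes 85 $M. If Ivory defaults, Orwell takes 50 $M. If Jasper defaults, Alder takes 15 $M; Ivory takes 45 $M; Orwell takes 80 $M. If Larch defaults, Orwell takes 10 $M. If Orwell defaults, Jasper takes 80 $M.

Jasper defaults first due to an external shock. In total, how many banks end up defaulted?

Round 1 — Jasper defaults (initial).
  Alder: +15 → 15 < 70
  Ivory: +45 → 45 < 70
  Orwell: +80 → 80 ≥ 70
Round 2 — Orwell defaults.
No further defaults.

2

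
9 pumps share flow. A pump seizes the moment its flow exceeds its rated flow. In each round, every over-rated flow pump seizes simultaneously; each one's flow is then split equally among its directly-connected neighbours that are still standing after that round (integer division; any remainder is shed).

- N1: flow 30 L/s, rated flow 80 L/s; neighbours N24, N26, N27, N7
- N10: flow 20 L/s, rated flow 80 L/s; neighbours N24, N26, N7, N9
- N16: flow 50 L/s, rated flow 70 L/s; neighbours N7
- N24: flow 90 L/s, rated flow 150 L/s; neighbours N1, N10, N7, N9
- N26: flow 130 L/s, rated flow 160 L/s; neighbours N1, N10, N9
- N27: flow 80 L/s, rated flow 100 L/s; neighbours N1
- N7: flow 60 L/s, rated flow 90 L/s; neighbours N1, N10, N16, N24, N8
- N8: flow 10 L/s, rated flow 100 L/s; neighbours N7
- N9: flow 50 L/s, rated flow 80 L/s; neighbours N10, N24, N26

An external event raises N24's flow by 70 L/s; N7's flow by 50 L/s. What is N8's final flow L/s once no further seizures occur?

Round 1 — N24 at 160 > 150; N7 at 110 > 90. N24, N7 seize.
  N24 sheds 160 L/s to N1, N10, N9: 53 each (1 lost).
    N1: 30+53 = 83 > 80
    N10: 20+53 = 73 ≤ 80
    N9: 50+53 = 103 > 80
  N7 sheds 110 L/s to N1, N10, N16, N8: 27 each (2 lost).
    N1: 83+27 = 110 > 80
    N10: 73+27 = 100 > 80
    N16: 50+27 = 77 > 70
    N8: 10+27 = 37 ≤ 100
Round 2 — N1, N10, N16, N9 seize.
  N1 sheds 110 L/s to N26, N27: 55 each.
    N26: 130+55 = 185 > 160
    N27: 80+55 = 135 > 100
  N10 sheds 100 L/s to N26: 100 each.
    N26: 185+100 = 285 > 160
  N16 sheds 77 L/s: no online neighbours, lost.
  N9 sheds 103 L/s to N26: 103 each.
    N26: 285+103 = 388 > 160
Round 3 — N26, N27 seize.
  N26 sheds 388 L/s: no online neighbours, lost.
  N27 sheds 135 L/s: no online neighbours, lost.
No further seizures.

37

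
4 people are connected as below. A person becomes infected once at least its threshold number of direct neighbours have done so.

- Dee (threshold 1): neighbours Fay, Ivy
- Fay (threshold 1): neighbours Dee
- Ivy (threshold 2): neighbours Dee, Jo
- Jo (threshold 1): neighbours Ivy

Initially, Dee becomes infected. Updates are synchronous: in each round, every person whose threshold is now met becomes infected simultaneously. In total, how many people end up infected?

2

Round 1 — Dee becomes infected (initial).
Round 2 — checking thresholds:
  Fay: 1 of 1 neighbours ≥ 1, becomes infected.
  Ivy: 1 of 2 neighbours < 2, below threshold.
Round 3 — no new infections; cascade stops.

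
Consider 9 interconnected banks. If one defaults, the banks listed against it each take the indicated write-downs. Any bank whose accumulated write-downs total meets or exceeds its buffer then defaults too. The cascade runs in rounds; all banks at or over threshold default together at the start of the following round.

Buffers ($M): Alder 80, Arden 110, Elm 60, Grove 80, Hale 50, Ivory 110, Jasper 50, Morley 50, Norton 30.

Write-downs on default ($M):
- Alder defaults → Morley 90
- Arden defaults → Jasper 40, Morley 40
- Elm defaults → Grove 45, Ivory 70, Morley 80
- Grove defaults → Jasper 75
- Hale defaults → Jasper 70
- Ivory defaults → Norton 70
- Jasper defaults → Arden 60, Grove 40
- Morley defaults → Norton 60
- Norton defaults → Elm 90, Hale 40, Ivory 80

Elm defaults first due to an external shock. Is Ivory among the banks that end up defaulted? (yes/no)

Round 1 — Elm defaults (initial).
  Grove: +45 → 45 < 80
  Ivory: +70 → 70 < 110
  Morley: +80 → 80 ≥ 50
Round 2 — Morley defaults.
  Norton: +60 → 60 ≥ 30
Round 3 — Norton defaults.
  Hale: +40 → 40 < 50
  Ivory: +80 → 150 ≥ 110
Round 4 — Ivory defaults.
No further defaults.

yes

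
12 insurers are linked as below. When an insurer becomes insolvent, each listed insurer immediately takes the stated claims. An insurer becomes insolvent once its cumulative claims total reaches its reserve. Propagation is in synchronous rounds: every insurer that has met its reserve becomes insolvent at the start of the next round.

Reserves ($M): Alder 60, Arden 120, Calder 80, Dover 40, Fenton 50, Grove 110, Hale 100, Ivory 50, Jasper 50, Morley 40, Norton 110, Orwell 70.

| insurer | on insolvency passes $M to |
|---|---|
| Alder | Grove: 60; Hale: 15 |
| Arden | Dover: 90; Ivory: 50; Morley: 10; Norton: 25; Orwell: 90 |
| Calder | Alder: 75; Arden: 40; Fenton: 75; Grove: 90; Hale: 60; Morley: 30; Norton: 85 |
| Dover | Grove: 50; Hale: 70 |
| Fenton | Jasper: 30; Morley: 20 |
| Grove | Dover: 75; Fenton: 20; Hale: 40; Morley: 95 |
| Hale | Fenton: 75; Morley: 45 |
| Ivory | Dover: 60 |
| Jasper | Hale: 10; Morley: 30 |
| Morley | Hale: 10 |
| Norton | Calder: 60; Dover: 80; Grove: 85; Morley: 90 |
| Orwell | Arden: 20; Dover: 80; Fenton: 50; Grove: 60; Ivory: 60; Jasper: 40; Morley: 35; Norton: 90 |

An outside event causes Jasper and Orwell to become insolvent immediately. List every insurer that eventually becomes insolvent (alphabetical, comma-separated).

Dover, Fenton, Grove, Hale, Ivory, Jasper, Morley, Orwell

Round 1 — Jasper, Orwell become insolvent (initial).
  Arden: +20 → 20 < 120
  Dover: +80 → 80 ≥ 40
  Fenton: +50 → 50 ≥ 50
  Grove: +60 → 60 < 110
  Hale: +10 → 10 < 100
  Ivory: +60 → 60 ≥ 50
  Morley: +30+35 → 65 ≥ 40
  Norton: +90 → 90 < 110
Round 2 — Dover, Fenton, Ivory, Morley become insolvent.
  Grove: +50 → 110 ≥ 110
  Hale: +70+10 → 90 < 100
Round 3 — Grove becomes insolvent.
  Hale: +40 → 130 ≥ 100
Round 4 — Hale becomes insolvent.
No further insolvencies.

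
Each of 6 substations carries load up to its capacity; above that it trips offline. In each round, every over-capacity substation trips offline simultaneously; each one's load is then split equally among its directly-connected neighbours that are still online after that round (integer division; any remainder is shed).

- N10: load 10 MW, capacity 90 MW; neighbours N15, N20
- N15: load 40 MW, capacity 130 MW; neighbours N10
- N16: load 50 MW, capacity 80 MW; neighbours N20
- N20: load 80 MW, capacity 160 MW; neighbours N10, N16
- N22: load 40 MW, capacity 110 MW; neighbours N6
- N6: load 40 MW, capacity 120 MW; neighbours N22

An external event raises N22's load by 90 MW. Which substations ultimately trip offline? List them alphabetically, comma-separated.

Round 1 — N22 at 130 > 110. N22 trips offline.
  N22 sheds 130 MW to N6: 130 each.
    N6: 40+130 = 170 > 120
Round 2 — N6 trips offline.
  N6 sheds 170 MW: no online neighbours, lost.
No further trips.

N22, N6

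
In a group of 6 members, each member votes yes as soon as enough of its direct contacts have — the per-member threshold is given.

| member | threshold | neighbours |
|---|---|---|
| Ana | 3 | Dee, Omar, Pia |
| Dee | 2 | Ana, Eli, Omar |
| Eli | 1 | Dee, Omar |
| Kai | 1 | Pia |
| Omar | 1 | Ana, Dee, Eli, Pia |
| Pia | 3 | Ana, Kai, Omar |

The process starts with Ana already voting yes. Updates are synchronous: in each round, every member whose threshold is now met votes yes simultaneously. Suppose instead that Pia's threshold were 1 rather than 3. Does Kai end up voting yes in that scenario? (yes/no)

yes

With Pia's threshold at 1:
Round 1 — Ana votes yes (initial).
Round 2 — checking thresholds:
  Dee: 1 of 3 neighbours < 2, not yet.
  Omar: 1 of 4 neighbours ≥ 1, votes yes.
  Pia: 1 of 3 neighbours ≥ 1, votes yes.
Round 3 — checking thresholds:
  Dee: 2 of 3 neighbours ≥ 2, votes yes.
  Eli: 1 of 2 neighbours ≥ 1, votes yes.
  Kai: 1 of 1 neighbours ≥ 1, votes yes.
Round 4 — no new yes votes; cascade stops.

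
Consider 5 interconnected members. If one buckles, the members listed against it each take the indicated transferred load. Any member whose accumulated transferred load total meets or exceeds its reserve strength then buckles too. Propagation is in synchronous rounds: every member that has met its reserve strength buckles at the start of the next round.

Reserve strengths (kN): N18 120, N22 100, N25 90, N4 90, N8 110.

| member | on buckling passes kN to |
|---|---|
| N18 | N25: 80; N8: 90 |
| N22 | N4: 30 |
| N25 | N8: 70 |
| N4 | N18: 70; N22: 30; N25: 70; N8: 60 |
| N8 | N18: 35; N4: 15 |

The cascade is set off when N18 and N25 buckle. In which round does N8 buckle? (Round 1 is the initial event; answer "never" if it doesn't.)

2

Round 1 — N18, N25 buckle (initial).
  N8: +90+70 → 160 ≥ 110
Round 2 — N8 buckles.
  N4: +15 → 15 < 90
No further bucklings.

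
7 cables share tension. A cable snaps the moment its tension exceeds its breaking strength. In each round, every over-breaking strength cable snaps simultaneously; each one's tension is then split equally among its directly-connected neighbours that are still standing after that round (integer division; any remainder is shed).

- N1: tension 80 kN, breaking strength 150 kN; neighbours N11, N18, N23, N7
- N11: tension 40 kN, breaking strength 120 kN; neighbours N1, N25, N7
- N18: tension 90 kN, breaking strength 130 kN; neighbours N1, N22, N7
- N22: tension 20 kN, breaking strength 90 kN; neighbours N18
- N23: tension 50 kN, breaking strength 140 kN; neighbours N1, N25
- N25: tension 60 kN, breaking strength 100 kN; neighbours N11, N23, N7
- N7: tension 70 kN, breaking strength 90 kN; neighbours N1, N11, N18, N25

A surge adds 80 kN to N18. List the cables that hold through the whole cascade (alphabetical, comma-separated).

N22

Round 1 — N18 at 170 > 130. N18 snaps.
  N18 sheds 170 kN to N1, N22, N7: 56 each (2 lost).
    N1: 80+56 = 136 ≤ 150
    N22: 20+56 = 76 ≤ 90
    N7: 70+56 = 126 > 90
Round 2 — N7 snaps.
  N7 sheds 126 kN to N1, N11, N25: 42 each.
    N1: 136+42 = 178 > 150
    N11: 40+42 = 82 ≤ 120
    N25: 60+42 = 102 > 100
Round 3 — N1, N25 snap.
  N1 sheds 178 kN to N11, N23: 89 each.
    N11: 82+89 = 171 > 120
    N23: 50+89 = 139 ≤ 140
  N25 sheds 102 kN to N11, N23: 51 each.
    N11: 171+51 = 222 > 120
    N23: 139+51 = 190 > 140
Round 4 — N11, N23 snap.
  N11 sheds 222 kN: no online neighbours, lost.
  N23 sheds 190 kN: no online neighbours, lost.
No further breaks.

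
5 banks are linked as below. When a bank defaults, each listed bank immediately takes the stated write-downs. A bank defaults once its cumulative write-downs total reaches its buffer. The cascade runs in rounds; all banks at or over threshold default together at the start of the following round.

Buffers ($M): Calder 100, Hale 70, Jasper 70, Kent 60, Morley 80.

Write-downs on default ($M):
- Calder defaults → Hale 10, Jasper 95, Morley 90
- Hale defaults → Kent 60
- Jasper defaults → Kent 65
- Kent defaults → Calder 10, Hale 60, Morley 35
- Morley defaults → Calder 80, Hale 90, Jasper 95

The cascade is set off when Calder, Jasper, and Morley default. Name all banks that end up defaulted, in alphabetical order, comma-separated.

Round 1 — Calder, Jasper, Morley default (initial).
  Hale: +10+90 → 100 ≥ 70
  Kent: +65 → 65 ≥ 60
Round 2 — Hale, Kent default.
No further defaults.

Calder, Hale, Jasper, Kent, Morley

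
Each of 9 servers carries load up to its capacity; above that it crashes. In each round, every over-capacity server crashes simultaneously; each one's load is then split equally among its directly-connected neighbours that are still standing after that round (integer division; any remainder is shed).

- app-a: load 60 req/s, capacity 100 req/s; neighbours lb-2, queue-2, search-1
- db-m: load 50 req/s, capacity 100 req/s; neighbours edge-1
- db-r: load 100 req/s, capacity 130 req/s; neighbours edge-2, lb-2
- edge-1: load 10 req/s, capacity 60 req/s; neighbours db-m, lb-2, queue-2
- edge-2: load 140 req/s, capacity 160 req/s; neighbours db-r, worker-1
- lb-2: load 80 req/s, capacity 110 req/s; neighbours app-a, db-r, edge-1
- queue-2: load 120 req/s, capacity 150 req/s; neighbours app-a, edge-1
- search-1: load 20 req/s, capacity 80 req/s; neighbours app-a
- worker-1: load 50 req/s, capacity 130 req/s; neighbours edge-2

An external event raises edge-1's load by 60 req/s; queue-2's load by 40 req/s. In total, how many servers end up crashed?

8

Round 1 — edge-1 at 70 > 60; queue-2 at 160 > 150. edge-1, queue-2 crash.
  edge-1 sheds 70 req/s to db-m, lb-2: 35 each.
    db-m: 50+35 = 85 ≤ 100
    lb-2: 80+35 = 115 > 110
  queue-2 sheds 160 req/s to app-a: 160 each.
    app-a: 60+160 = 220 > 100
Round 2 — app-a, lb-2 crash.
  app-a sheds 220 req/s to search-1: 220 each.
    search-1: 20+220 = 240 > 80
  lb-2 sheds 115 req/s to db-r: 115 each.
    db-r: 100+115 = 215 > 130
Round 3 — db-r, search-1 crash.
  db-r sheds 215 req/s to edge-2: 215 each.
    edge-2: 140+215 = 355 > 160
  search-1 sheds 240 req/s: no online neighbours, lost.
Round 4 — edge-2 crashes.
  edge-2 sheds 355 req/s to worker-1: 355 each.
    worker-1: 50+355 = 405 > 130
Round 5 — worker-1 crashes.
  worker-1 sheds 405 req/s: no online neighbours, lost.
No further crashes.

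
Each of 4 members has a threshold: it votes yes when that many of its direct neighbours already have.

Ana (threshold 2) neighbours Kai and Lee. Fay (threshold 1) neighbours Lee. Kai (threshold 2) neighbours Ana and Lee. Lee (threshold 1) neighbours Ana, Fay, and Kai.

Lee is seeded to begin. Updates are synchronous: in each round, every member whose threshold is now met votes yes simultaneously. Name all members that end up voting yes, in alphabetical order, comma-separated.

Fay, Lee

Round 1 — Lee votes yes (initial).
Round 2 — checking thresholds:
  Ana: 1 of 2 neighbours < 2, below threshold.
  Fay: 1 of 1 neighbours ≥ 1, votes yes.
  Kai: 1 of 2 neighbours < 2, below threshold.
Round 3 — no new yes votes; cascade stops.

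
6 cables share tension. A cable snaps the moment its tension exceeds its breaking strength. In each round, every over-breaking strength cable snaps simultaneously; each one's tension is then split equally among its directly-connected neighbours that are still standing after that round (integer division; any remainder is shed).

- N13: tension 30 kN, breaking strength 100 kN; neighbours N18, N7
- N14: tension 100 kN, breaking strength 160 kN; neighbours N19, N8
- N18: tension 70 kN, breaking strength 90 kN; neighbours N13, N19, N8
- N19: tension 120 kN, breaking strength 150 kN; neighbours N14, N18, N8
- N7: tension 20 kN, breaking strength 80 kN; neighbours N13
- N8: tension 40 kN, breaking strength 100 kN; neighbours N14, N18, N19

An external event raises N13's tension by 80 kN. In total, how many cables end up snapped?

5

Round 1 — N13 at 110 > 100. N13 snaps.
  N13 sheds 110 kN to N18, N7: 55 each.
    N18: 70+55 = 125 > 90
    N7: 20+55 = 75 ≤ 80
Round 2 — N18 snaps.
  N18 sheds 125 kN to N19, N8: 62 each (1 lost).
    N19: 120+62 = 182 > 150
    N8: 40+62 = 102 > 100
Round 3 — N19, N8 snap.
  N19 sheds 182 kN to N14: 182 each.
    N14: 100+182 = 282 > 160
  N8 sheds 102 kN to N14: 102 each.
    N14: 282+102 = 384 > 160
Round 4 — N14 snaps.
  N14 sheds 384 kN: no online neighbours, lost.
No further breaks.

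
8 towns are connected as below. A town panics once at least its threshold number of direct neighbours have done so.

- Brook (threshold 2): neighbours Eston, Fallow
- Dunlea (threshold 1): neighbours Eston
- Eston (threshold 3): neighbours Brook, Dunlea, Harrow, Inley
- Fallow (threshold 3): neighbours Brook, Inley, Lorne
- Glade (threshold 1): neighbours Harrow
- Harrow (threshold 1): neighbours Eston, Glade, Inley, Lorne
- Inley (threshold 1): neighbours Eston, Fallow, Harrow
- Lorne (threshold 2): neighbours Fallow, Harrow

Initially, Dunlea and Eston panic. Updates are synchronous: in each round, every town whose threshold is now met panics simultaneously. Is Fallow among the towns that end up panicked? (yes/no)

Round 1 — Dunlea, Eston panic (initial).
Round 2 — checking thresholds:
  Brook: 1 of 2 neighbours < 2, holds.
  Harrow: 1 of 4 neighbours ≥ 1, panics.
  Inley: 1 of 3 neighbours ≥ 1, panics.
Round 3 — checking thresholds:
  Brook: 1 of 2 neighbours < 2, holds.
  Fallow: 1 of 3 neighbours < 3, holds.
  Glade: 1 of 1 neighbours ≥ 1, panics.
  Lorne: 1 of 2 neighbours < 2, holds.
Round 4 — no new panics; cascade stops.

no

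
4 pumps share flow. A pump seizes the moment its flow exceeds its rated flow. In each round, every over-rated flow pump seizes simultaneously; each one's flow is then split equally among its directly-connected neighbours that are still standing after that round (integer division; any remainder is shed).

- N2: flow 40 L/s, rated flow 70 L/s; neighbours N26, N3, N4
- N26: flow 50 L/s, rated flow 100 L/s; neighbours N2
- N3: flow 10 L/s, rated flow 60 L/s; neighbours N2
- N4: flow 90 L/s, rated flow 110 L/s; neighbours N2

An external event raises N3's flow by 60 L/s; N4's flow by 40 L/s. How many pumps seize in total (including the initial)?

4

Round 1 — N3 at 70 > 60; N4 at 130 > 110. N3, N4 seize.
  N3 sheds 70 L/s to N2: 70 each.
    N2: 40+70 = 110 > 70
  N4 sheds 130 L/s to N2: 130 each.
    N2: 110+130 = 240 > 70
Round 2 — N2 seizes.
  N2 sheds 240 L/s to N26: 240 each.
    N26: 50+240 = 290 > 100
Round 3 — N26 seizes.
  N26 sheds 290 L/s: no online neighbours, lost.
No further seizures.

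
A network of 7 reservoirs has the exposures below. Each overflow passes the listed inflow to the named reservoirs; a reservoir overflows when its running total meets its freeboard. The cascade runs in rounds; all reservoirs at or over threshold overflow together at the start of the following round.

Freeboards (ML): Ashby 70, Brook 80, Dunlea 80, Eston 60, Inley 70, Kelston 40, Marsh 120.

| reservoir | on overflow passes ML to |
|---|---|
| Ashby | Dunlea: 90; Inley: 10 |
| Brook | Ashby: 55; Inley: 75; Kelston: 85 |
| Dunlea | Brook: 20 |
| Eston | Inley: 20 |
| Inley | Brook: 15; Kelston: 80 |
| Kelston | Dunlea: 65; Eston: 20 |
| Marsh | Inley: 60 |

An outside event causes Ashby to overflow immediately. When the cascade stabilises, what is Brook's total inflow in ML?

20

Round 1 — Ashby overflows (initial).
  Dunlea: +90 → 90 ≥ 80
  Inley: +10 → 10 < 70
Round 2 — Dunlea overflows.
  Brook: +20 → 20 < 80
No further overflows.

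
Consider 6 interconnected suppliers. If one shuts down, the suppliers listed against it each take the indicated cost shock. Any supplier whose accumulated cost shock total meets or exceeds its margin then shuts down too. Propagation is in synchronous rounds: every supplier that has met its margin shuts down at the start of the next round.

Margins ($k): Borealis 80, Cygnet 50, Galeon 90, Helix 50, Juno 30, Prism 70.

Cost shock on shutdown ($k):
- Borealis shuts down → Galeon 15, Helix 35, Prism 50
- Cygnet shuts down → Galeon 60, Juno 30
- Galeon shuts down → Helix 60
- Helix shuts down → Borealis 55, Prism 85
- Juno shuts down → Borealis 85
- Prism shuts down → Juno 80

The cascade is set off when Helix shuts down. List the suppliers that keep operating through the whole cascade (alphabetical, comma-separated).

Cygnet, Galeon

Round 1 — Helix shuts down (initial).
  Borealis: +55 → 55 < 80
  Prism: +85 → 85 ≥ 70
Round 2 — Prism shuts down.
  Juno: +80 → 80 ≥ 30
Round 3 — Juno shuts down.
  Borealis: +85 → 140 ≥ 80
Round 4 — Borealis shuts down.
  Galeon: +15 → 15 < 90
No further shutdowns.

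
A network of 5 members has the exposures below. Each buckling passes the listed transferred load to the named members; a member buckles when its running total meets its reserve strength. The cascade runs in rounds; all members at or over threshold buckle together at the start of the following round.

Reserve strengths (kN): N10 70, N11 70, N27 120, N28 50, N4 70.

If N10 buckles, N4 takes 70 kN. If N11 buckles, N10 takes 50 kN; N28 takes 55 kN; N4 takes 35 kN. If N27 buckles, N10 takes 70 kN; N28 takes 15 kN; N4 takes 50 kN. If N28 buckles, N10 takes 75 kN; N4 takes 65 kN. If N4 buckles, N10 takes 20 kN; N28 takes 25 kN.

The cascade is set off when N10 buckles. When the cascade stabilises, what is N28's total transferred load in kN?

25

Round 1 — N10 buckles (initial).
  N4: +70 → 70 ≥ 70
Round 2 — N4 buckles.
  N28: +25 → 25 < 50
No further bucklings.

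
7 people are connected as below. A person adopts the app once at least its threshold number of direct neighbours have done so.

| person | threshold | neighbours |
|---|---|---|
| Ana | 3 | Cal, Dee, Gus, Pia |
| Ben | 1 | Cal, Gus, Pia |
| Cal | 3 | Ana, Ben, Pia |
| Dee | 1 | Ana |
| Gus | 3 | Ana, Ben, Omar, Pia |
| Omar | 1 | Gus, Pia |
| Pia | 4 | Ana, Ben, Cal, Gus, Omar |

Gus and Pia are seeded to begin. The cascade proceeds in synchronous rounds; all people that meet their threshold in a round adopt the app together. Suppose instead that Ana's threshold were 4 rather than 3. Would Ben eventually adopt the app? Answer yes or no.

With Ana's threshold at 4:
Round 1 — Gus, Pia adopt the app (initial).
Round 2 — checking thresholds:
  Ana: 2 of 4 neighbours < 4, not yet.
  Ben: 2 of 3 neighbours ≥ 1, adopts the app.
  Cal: 1 of 3 neighbours < 3, not yet.
  Omar: 2 of 2 neighbours ≥ 1, adopts the app.
Round 3 — no new adoptions; cascade stops.

yes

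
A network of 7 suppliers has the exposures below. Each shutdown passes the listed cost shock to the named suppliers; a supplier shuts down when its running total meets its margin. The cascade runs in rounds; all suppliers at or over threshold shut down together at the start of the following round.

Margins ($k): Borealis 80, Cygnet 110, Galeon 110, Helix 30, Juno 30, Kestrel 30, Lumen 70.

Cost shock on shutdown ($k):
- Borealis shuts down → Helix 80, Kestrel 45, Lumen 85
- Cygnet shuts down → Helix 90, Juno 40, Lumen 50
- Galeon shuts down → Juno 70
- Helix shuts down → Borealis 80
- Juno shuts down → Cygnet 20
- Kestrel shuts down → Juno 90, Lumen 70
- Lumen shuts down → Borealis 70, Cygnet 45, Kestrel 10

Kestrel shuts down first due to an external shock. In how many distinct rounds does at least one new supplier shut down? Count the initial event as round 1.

Round 1 — Kestrel shuts down (initial).
  Juno: +90 → 90 ≥ 30
  Lumen: +70 → 70 ≥ 70
Round 2 — Juno, Lumen shut down.
  Borealis: +70 → 70 < 80
  Cygnet: +20+45 → 65 < 110
No further shutdowns.

2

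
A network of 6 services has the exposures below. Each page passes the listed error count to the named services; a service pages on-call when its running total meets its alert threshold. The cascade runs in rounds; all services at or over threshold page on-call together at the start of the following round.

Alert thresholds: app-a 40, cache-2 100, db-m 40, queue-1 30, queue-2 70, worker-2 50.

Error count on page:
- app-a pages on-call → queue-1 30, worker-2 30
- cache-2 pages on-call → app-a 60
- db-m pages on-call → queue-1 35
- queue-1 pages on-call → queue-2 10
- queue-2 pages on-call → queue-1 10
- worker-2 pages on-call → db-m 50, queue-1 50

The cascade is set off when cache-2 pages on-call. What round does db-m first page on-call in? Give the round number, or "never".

never

Round 1 — cache-2 pages on-call (initial).
  app-a: +60 → 60 ≥ 40
Round 2 — app-a pages on-call.
  queue-1: +30 → 30 ≥ 30
  worker-2: +30 → 30 < 50
Round 3 — queue-1 pages on-call.
  queue-2: +10 → 10 < 70
No further pages.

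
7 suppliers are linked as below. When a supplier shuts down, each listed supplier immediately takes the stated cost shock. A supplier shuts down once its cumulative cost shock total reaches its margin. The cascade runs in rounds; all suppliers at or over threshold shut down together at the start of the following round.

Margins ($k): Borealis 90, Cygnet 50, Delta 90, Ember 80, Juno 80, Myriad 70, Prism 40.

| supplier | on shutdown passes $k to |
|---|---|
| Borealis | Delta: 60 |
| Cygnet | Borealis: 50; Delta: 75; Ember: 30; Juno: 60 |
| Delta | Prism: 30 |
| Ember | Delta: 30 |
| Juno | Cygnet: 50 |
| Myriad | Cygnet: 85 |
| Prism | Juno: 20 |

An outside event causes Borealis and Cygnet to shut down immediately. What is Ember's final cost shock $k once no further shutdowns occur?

Round 1 — Borealis, Cygnet shut down (initial).
  Delta: +60+75 → 135 ≥ 90
  Ember: +30 → 30 < 80
  Juno: +60 → 60 < 80
Round 2 — Delta shuts down.
  Prism: +30 → 30 < 40
No further shutdowns.

30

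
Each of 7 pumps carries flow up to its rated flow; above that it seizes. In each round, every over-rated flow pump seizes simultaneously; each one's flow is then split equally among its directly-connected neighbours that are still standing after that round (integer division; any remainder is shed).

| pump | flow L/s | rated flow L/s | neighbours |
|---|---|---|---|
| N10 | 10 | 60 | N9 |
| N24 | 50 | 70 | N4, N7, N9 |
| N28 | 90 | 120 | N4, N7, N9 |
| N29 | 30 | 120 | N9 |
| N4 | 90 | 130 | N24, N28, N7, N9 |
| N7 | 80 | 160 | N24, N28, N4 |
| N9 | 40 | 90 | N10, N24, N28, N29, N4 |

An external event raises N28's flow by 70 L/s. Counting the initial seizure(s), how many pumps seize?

5

Round 1 — N28 at 160 > 120. N28 seizes.
  N28 sheds 160 L/s to N4, N7, N9: 53 each (1 lost).
    N4: 90+53 = 143 > 130
    N7: 80+53 = 133 ≤ 160
    N9: 40+53 = 93 > 90
Round 2 — N4, N9 seize.
  N4 sheds 143 L/s to N24, N7: 71 each (1 lost).
    N24: 50+71 = 121 > 70
    N7: 133+71 = 204 > 160
  N9 sheds 93 L/s to N10, N24, N29: 31 each.
    N10: 10+31 = 41 ≤ 60
    N24: 121+31 = 152 > 70
    N29: 30+31 = 61 ≤ 120
Round 3 — N24, N7 seize.
  N24 sheds 152 L/s: no online neighbours, lost.
  N7 sheds 204 L/s: no online neighbours, lost.
No further seizures.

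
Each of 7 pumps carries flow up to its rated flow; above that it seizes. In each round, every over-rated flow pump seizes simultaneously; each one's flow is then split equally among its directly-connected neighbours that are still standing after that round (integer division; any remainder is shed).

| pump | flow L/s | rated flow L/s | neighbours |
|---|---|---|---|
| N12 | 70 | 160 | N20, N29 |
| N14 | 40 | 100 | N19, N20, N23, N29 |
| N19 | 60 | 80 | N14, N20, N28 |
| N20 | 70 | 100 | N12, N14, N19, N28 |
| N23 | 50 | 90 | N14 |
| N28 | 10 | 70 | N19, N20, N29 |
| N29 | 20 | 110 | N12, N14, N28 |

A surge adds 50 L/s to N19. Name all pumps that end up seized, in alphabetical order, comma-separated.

N12, N14, N19, N20, N23, N28, N29

Round 1 — N19 at 110 > 80. N19 seizes.
  N19 sheds 110 L/s to N14, N20, N28: 36 each (2 lost).
    N14: 40+36 = 76 ≤ 100
    N20: 70+36 = 106 > 100
    N28: 10+36 = 46 ≤ 70
Round 2 — N20 seizes.
  N20 sheds 106 L/s to N12, N14, N28: 35 each (1 lost).
    N12: 70+35 = 105 ≤ 160
    N14: 76+35 = 111 > 100
    N28: 46+35 = 81 > 70
Round 3 — N14, N28 seize.
  N14 sheds 111 L/s to N23, N29: 55 each (1 lost).
    N23: 50+55 = 105 > 90
    N29: 20+55 = 75 ≤ 110
  N28 sheds 81 L/s to N29: 81 each.
    N29: 75+81 = 156 > 110
Round 4 — N23, N29 seize.
  N23 sheds 105 L/s: no online neighbours, lost.
  N29 sheds 156 L/s to N12: 156 each.
    N12: 105+156 = 261 > 160
Round 5 — N12 seizes.
  N12 sheds 261 L/s: no online neighbours, lost.
No further seizures.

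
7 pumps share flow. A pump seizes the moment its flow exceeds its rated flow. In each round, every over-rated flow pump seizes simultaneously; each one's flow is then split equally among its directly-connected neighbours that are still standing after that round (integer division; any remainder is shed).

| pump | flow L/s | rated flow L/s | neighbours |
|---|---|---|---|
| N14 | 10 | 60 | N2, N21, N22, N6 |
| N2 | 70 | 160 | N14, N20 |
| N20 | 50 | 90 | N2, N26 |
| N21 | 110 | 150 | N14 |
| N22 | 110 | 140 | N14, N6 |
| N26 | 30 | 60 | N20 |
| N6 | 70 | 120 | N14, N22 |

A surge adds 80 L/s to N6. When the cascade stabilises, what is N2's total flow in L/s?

Round 1 — N6 at 150 > 120. N6 seizes.
  N6 sheds 150 L/s to N14, N22: 75 each.
    N14: 10+75 = 85 > 60
    N22: 110+75 = 185 > 140
Round 2 — N14, N22 seize.
  N14 sheds 85 L/s to N2, N21: 42 each (1 lost).
    N2: 70+42 = 112 ≤ 160
    N21: 110+42 = 152 > 150
  N22 sheds 185 L/s: no online neighbours, lost.
Round 3 — N21 seizes.
  N21 sheds 152 L/s: no online neighbours, lost.
No further seizures.

112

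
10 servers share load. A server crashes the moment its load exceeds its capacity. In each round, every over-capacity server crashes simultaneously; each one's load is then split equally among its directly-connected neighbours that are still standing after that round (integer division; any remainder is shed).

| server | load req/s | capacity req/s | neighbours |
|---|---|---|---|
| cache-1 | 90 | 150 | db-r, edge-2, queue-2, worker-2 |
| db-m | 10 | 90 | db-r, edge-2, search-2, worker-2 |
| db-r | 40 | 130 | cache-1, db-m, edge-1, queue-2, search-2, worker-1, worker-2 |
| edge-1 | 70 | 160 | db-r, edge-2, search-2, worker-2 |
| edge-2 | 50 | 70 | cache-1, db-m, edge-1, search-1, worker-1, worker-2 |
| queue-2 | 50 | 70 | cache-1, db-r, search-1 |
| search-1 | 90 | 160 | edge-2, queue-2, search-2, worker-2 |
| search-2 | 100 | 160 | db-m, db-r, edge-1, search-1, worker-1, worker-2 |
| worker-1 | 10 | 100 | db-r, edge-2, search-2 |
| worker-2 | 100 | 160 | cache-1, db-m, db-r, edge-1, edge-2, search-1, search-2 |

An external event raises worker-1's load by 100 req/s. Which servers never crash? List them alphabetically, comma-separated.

Round 1 — worker-1 at 110 > 100. worker-1 crashes.
  worker-1 sheds 110 req/s to db-r, edge-2, search-2: 36 each (2 lost).
    db-r: 40+36 = 76 ≤ 130
    edge-2: 50+36 = 86 > 70
    search-2: 100+36 = 136 ≤ 160
Round 2 — edge-2 crashes.
  edge-2 sheds 86 req/s to cache-1, db-m, edge-1, search-1, worker-2: 17 each (1 lost).
    cache-1: 90+17 = 107 ≤ 150
    db-m: 10+17 = 27 ≤ 90
    edge-1: 70+17 = 87 ≤ 160
    search-1: 90+17 = 107 ≤ 160
    worker-2: 100+17 = 117 ≤ 160
No further crashes.

cache-1, db-m, db-r, edge-1, queue-2, search-1, search-2, worker-2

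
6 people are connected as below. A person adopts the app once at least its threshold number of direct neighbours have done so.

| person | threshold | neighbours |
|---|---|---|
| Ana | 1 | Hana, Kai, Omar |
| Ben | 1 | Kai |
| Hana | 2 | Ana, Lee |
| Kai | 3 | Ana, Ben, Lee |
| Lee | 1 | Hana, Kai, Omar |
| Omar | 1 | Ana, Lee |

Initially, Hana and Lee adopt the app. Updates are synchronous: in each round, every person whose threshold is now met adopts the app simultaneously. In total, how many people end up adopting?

Round 1 — Hana, Lee adopt the app (initial).
Round 2 — checking thresholds:
  Ana: 1 of 3 neighbours ≥ 1, adopts the app.
  Kai: 1 of 3 neighbours < 3, below threshold.
  Omar: 1 of 2 neighbours ≥ 1, adopts the app.
Round 3 — no new adoptions; cascade stops.

4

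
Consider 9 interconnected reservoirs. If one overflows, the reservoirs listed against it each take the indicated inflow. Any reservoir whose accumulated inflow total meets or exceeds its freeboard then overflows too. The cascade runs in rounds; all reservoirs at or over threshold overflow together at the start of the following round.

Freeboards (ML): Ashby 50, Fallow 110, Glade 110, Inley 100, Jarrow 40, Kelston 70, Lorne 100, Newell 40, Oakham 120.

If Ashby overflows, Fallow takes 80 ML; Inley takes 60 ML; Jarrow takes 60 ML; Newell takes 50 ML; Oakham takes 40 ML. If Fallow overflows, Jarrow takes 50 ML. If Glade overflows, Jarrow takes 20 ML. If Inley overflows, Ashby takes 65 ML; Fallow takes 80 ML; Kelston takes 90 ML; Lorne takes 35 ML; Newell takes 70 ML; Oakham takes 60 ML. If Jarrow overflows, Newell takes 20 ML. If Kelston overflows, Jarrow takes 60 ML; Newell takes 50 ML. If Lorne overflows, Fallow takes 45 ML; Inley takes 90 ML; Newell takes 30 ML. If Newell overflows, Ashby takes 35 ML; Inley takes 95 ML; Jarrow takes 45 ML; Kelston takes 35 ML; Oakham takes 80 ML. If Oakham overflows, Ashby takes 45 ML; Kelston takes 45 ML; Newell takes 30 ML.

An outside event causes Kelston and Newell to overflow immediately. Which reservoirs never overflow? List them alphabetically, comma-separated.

Ashby, Fallow, Glade, Inley, Lorne, Oakham

Round 1 — Kelston, Newell overflow (initial).
  Ashby: +35 → 35 < 50
  Inley: +95 → 95 < 100
  Jarrow: +60+45 → 105 ≥ 40
  Oakham: +80 → 80 < 120
Round 2 — Jarrow overflows.
No further overflows.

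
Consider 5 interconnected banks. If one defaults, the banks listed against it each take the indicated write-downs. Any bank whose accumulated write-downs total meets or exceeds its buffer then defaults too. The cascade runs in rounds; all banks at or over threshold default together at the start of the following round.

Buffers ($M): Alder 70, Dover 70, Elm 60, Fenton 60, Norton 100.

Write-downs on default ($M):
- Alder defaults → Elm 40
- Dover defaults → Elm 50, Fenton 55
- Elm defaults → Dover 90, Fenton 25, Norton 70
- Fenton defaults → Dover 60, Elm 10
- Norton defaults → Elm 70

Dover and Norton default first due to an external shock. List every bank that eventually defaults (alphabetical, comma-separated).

Dover, Elm, Fenton, Norton

Round 1 — Dover, Norton default (initial).
  Elm: +50+70 → 120 ≥ 60
  Fenton: +55 → 55 < 60
Round 2 — Elm defaults.
  Fenton: +25 → 80 ≥ 60
Round 3 — Fenton defaults.
No further defaults.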